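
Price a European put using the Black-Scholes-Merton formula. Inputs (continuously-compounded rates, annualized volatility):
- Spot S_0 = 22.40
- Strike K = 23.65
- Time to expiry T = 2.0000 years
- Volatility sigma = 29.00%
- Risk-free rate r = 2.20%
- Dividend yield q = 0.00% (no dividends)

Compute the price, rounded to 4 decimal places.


d1 = (ln(S/K) + (r - q + 0.5*sigma^2) * T) / (sigma * sqrt(T)) = 0.17994123
d2 = d1 - sigma * sqrt(T) = -0.23018071
exp(-rT) = 0.95695396; exp(-qT) = 1.00000000
P = K * exp(-rT) * N(-d2) - S_0 * exp(-qT) * N(-d1)
N(-d1) = 0.42859935; N(-d2) = 0.59102432
P = 23.6500 * 0.95695396 * 0.59102432 - 22.4000 * 1.00000000 * 0.42859935 = 3.7754

Answer: Price = 3.7754


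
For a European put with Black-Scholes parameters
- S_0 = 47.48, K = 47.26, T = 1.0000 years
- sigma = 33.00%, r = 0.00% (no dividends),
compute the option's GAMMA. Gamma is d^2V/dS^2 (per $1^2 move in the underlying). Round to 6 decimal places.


d1 = 0.1790736303; d2 = -0.1509263697
phi(d1) = 0.3925967734; exp(-qT) = 1.0000000000; exp(-rT) = 1.0000000000
Gamma = exp(-qT) * phi(d1) / (S * sigma * sqrt(T)) = 1.0000000000 * 0.3925967734 / (47.4800 * 0.3300 * 1.0000000000) = 0.025057

Answer: Gamma = 0.025057


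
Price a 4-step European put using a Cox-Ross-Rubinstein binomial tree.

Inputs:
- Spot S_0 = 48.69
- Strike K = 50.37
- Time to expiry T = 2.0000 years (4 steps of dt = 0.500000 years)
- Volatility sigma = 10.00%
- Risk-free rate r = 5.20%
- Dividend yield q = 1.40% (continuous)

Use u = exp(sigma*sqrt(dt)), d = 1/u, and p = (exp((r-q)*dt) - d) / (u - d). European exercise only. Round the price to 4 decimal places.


Answer: Price = V(0,0) = 1.7763

Derivation:
dt = T/N = 0.500000
u = exp(sigma*sqrt(dt)) = 1.073271; d = 1/u = 0.931731
p = (exp((r-q)*dt) - d) / (u - d) = 0.617851
Discount per step: exp(-r*dt) = 0.974335
Stock lattice S(k, i) with i counting down-moves:
  k=0: S(0,0) = 48.6900
  k=1: S(1,0) = 52.2575; S(1,1) = 45.3660
  k=2: S(2,0) = 56.0865; S(2,1) = 48.6900; S(2,2) = 42.2689
  k=3: S(3,0) = 60.1960; S(3,1) = 52.2575; S(3,2) = 45.3660; S(3,3) = 39.3833
  k=4: S(4,0) = 64.6066; S(4,1) = 56.0865; S(4,2) = 48.6900; S(4,3) = 42.2689; S(4,4) = 36.6946
Terminal payoffs V(N, i) = max(K - S_T, 0):
  V(4,0) = 0.000000; V(4,1) = 0.000000; V(4,2) = 1.680000; V(4,3) = 8.101069; V(4,4) = 13.675350
Backward induction: V(k, i) = exp(-r*dt) * [p * V(k+1, i) + (1-p) * V(k+1, i+1)].
  V(3,0) = exp(-r*dt) * [p*0.000000 + (1-p)*0.000000] = 0.000000
  V(3,1) = exp(-r*dt) * [p*0.000000 + (1-p)*1.680000] = 0.625532
  V(3,2) = exp(-r*dt) * [p*1.680000 + (1-p)*8.101069] = 4.027709
  V(3,3) = exp(-r*dt) * [p*8.101069 + (1-p)*13.675350] = 9.968688
  V(2,0) = exp(-r*dt) * [p*0.000000 + (1-p)*0.625532] = 0.232911
  V(2,1) = exp(-r*dt) * [p*0.625532 + (1-p)*4.027709] = 1.876247
  V(2,2) = exp(-r*dt) * [p*4.027709 + (1-p)*9.968688] = 6.136406
  V(1,0) = exp(-r*dt) * [p*0.232911 + (1-p)*1.876247] = 0.838814
  V(1,1) = exp(-r*dt) * [p*1.876247 + (1-p)*6.136406] = 3.414324
  V(0,0) = exp(-r*dt) * [p*0.838814 + (1-p)*3.414324] = 1.776253


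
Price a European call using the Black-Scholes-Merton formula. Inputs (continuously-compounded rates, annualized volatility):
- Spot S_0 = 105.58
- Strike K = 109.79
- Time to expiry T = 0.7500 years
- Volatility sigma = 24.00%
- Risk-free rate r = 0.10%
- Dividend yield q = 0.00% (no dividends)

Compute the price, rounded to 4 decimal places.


d1 = (ln(S/K) + (r - q + 0.5*sigma^2) * T) / (sigma * sqrt(T)) = -0.08059084
d2 = d1 - sigma * sqrt(T) = -0.28843693
exp(-rT) = 0.99925028; exp(-qT) = 1.00000000
C = S_0 * exp(-qT) * N(d1) - K * exp(-rT) * N(d2)
N(d1) = 0.46788368; N(d2) = 0.38650615
C = 105.5800 * 1.00000000 * 0.46788368 - 109.7900 * 0.99925028 * 0.38650615 = 6.9965

Answer: Price = 6.9965


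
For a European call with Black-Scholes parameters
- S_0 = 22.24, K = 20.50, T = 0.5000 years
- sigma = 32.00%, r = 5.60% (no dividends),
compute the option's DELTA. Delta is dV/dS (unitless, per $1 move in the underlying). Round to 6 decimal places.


d1 = 0.5969200252; d2 = 0.3706458552
phi(d1) = 0.3338393828; exp(-qT) = 1.0000000000; exp(-rT) = 0.9723883668
N(d1) = 0.7247196116
Delta = exp(-qT) * N(d1) = 1.0000000000 * 0.7247196116 = 0.724720

Answer: Delta = 0.724720


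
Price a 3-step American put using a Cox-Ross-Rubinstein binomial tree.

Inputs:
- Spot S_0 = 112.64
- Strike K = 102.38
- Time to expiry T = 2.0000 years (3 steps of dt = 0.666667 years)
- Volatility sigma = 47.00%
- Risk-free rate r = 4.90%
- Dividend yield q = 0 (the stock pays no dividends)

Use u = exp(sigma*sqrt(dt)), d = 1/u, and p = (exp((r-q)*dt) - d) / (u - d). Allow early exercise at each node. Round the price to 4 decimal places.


dt = T/N = 0.666667
u = exp(sigma*sqrt(dt)) = 1.467783; d = 1/u = 0.681299
p = (exp((r-q)*dt) - d) / (u - d) = 0.447443
Discount per step: exp(-r*dt) = 0.967861
Stock lattice S(k, i) with i counting down-moves:
  k=0: S(0,0) = 112.6400
  k=1: S(1,0) = 165.3311; S(1,1) = 76.7416
  k=2: S(2,0) = 242.6703; S(2,1) = 112.6400; S(2,2) = 52.2840
  k=3: S(3,0) = 356.1874; S(3,1) = 165.3311; S(3,2) = 76.7416; S(3,3) = 35.6210
Terminal payoffs V(N, i) = max(K - S_T, 0):
  V(3,0) = 0.000000; V(3,1) = 0.000000; V(3,2) = 25.638433; V(3,3) = 66.758951
Backward induction: V(k, i) = exp(-r*dt) * [p * V(k+1, i) + (1-p) * V(k+1, i+1)]; then take max(V_cont, immediate exercise) for American.
  V(2,0) = exp(-r*dt) * [p*0.000000 + (1-p)*0.000000] = 0.000000; exercise = 0.000000; V(2,0) = max -> 0.000000
  V(2,1) = exp(-r*dt) * [p*0.000000 + (1-p)*25.638433] = 13.711398; exercise = 0.000000; V(2,1) = max -> 13.711398
  V(2,2) = exp(-r*dt) * [p*25.638433 + (1-p)*66.758951] = 46.805637; exercise = 50.096015; V(2,2) = max -> 50.096015
  V(1,0) = exp(-r*dt) * [p*0.000000 + (1-p)*13.711398] = 7.332836; exercise = 0.000000; V(1,0) = max -> 7.332836
  V(1,1) = exp(-r*dt) * [p*13.711398 + (1-p)*50.096015] = 32.729170; exercise = 25.638433; V(1,1) = max -> 32.729170
  V(0,0) = exp(-r*dt) * [p*7.332836 + (1-p)*32.729170] = 20.679090; exercise = 0.000000; V(0,0) = max -> 20.679090

Answer: Price = V(0,0) = 20.6791


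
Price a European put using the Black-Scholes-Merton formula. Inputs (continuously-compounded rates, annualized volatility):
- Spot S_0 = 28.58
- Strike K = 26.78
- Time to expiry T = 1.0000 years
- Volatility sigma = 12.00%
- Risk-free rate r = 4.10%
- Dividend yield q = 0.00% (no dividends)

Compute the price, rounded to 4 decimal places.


Answer: Price = 0.3361

Derivation:
d1 = (ln(S/K) + (r - q + 0.5*sigma^2) * T) / (sigma * sqrt(T)) = 0.94376527
d2 = d1 - sigma * sqrt(T) = 0.82376527
exp(-rT) = 0.95982913; exp(-qT) = 1.00000000
P = K * exp(-rT) * N(-d2) - S_0 * exp(-qT) * N(-d1)
N(-d1) = 0.17264481; N(-d2) = 0.20503647
P = 26.7800 * 0.95982913 * 0.20503647 - 28.5800 * 1.00000000 * 0.17264481 = 0.3361


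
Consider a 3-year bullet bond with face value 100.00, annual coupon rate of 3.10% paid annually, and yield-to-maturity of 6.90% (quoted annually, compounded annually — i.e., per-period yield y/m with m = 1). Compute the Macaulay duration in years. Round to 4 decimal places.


Answer: Macaulay duration = 2.9054 years

Derivation:
Coupon per period c = face * coupon_rate / m = 3.100000
Periods per year m = 1; per-period yield y/m = 0.069000
Number of cashflows N = 3
Cashflows (t years, CF_t, discount factor 1/(1+y/m)^(m*t), PV):
  t = 1.0000: CF_t = 3.100000, DF = 0.935454, PV = 2.899906
  t = 2.0000: CF_t = 3.100000, DF = 0.875074, PV = 2.712728
  t = 3.0000: CF_t = 103.100000, DF = 0.818591, PV = 84.396716
Price P = sum_t PV_t = 90.009351
Macaulay numerator sum_t t * PV_t:
  t * PV_t at t = 1.0000: 2.899906
  t * PV_t at t = 2.0000: 5.425456
  t * PV_t at t = 3.0000: 253.190149
Macaulay duration D = (sum_t t * PV_t) / P = 261.515512 / 90.009351 = 2.905426


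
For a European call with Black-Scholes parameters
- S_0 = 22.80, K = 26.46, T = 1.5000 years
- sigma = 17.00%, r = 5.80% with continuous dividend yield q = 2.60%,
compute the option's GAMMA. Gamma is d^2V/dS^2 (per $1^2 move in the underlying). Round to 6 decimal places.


d1 = -0.3803847334; d2 = -0.5885913615
phi(d1) = 0.3710995937; exp(-qT) = 0.9617507091; exp(-rT) = 0.9166770956
Gamma = exp(-qT) * phi(d1) / (S * sigma * sqrt(T)) = 0.9617507091 * 0.3710995937 / (22.8000 * 0.1700 * 1.2247448714) = 0.075184

Answer: Gamma = 0.075184


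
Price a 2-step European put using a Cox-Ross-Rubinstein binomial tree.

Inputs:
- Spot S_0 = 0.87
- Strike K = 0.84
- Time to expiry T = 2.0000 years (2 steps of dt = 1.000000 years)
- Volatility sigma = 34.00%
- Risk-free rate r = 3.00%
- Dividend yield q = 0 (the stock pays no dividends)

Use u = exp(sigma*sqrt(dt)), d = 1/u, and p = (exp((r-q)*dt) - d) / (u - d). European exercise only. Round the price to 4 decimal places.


dt = T/N = 1.000000
u = exp(sigma*sqrt(dt)) = 1.404948; d = 1/u = 0.711770
p = (exp((r-q)*dt) - d) / (u - d) = 0.459744
Discount per step: exp(-r*dt) = 0.970446
Stock lattice S(k, i) with i counting down-moves:
  k=0: S(0,0) = 0.8700
  k=1: S(1,0) = 1.2223; S(1,1) = 0.6192
  k=2: S(2,0) = 1.7173; S(2,1) = 0.8700; S(2,2) = 0.4408
Terminal payoffs V(N, i) = max(K - S_T, 0):
  V(2,0) = 0.000000; V(2,1) = 0.000000; V(2,2) = 0.399243
Backward induction: V(k, i) = exp(-r*dt) * [p * V(k+1, i) + (1-p) * V(k+1, i+1)].
  V(1,0) = exp(-r*dt) * [p*0.000000 + (1-p)*0.000000] = 0.000000
  V(1,1) = exp(-r*dt) * [p*0.000000 + (1-p)*0.399243] = 0.209319
  V(0,0) = exp(-r*dt) * [p*0.000000 + (1-p)*0.209319] = 0.109743

Answer: Price = V(0,0) = 0.1097


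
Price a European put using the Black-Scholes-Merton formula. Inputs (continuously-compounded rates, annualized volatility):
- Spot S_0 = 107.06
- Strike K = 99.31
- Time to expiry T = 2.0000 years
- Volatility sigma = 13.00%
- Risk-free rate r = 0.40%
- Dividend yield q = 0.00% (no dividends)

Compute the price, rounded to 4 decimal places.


Answer: Price = 4.0121

Derivation:
d1 = (ln(S/K) + (r - q + 0.5*sigma^2) * T) / (sigma * sqrt(T)) = 0.54416302
d2 = d1 - sigma * sqrt(T) = 0.36031526
exp(-rT) = 0.99203191; exp(-qT) = 1.00000000
P = K * exp(-rT) * N(-d2) - S_0 * exp(-qT) * N(-d1)
N(-d1) = 0.29316465; N(-d2) = 0.35930570
P = 99.3100 * 0.99203191 * 0.35930570 - 107.0600 * 1.00000000 * 0.29316465 = 4.0121


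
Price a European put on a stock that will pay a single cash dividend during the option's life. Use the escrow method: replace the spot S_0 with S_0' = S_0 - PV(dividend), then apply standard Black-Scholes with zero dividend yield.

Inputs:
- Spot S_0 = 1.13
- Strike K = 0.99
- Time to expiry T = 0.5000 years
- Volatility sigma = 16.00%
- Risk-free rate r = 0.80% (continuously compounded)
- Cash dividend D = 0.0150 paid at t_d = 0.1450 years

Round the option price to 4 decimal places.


Answer: Price = 0.0084

Derivation:
PV(D) = D * exp(-r * t_d) = 0.0150 * 0.99884067 = 0.01498261
S_0' = S_0 - PV(D) = 1.1300 - 0.01498261 = 1.11501739
d1 = (ln(S_0'/K) + (r + sigma^2/2)*T) / (sigma*sqrt(T)) = 1.14304109
d2 = d1 - sigma*sqrt(T) = 1.02990401
exp(-rT) = 0.99600799
N(-d1) = 0.12651077; N(-d2) = 0.15152754
P = K * exp(-rT) * N(-d2) - S_0' * N(-d1) = 0.9900 * 0.99600799 * 0.15152754 - 1.11501739 * 0.12651077 = 0.0084


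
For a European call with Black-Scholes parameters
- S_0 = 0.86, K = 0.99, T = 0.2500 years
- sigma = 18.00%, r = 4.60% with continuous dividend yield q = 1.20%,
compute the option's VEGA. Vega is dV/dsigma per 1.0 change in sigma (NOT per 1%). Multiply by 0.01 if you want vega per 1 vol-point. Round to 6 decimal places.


Answer: Vega = 0.061990

Derivation:
d1 = -1.4246950431; d2 = -1.5146950431
phi(d1) = 0.1445952938; exp(-qT) = 0.9970044955; exp(-rT) = 0.9885658722
Vega = S * exp(-qT) * phi(d1) * sqrt(T) = 0.8600 * 0.9970044955 * 0.1445952938 * 0.5000000000 = 0.061990


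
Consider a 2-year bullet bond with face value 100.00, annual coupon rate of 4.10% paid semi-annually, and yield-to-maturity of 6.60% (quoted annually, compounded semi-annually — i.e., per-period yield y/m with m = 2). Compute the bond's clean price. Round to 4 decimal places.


Answer: Price = 95.3868

Derivation:
Coupon per period c = face * coupon_rate / m = 2.050000
Periods per year m = 2; per-period yield y/m = 0.033000
Number of cashflows N = 4
Cashflows (t years, CF_t, discount factor 1/(1+y/m)^(m*t), PV):
  t = 0.5000: CF_t = 2.050000, DF = 0.968054, PV = 1.984511
  t = 1.0000: CF_t = 2.050000, DF = 0.937129, PV = 1.921114
  t = 1.5000: CF_t = 2.050000, DF = 0.907192, PV = 1.859743
  t = 2.0000: CF_t = 102.050000, DF = 0.878211, PV = 89.621400
Price P = sum_t PV_t = 95.386768


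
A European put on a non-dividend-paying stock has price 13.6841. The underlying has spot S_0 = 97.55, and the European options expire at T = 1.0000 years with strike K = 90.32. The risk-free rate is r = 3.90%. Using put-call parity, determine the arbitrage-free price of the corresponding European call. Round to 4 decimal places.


Answer: Call price = 24.3688

Derivation:
Put-call parity: C - P = S_0 * exp(-qT) - K * exp(-rT).
S_0 * exp(-qT) = 97.5500 * 1.00000000 = 97.55000000
K * exp(-rT) = 90.3200 * 0.96175071 = 86.86532405
C = P + S*exp(-qT) - K*exp(-rT)
C = 13.6841 + 97.55000000 - 86.86532405 = 24.3688


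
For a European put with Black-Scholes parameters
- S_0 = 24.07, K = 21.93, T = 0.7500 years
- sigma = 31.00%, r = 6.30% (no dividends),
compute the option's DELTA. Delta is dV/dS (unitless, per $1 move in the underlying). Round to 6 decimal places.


d1 = 0.6570551104; d2 = 0.3885872352
phi(d1) = 0.3214866558; exp(-qT) = 1.0000000000; exp(-rT) = 0.9538489056
N(-d1) = 0.2555727406
Delta = -exp(-qT) * N(-d1) = -1.0000000000 * 0.2555727406 = -0.255573

Answer: Delta = -0.255573


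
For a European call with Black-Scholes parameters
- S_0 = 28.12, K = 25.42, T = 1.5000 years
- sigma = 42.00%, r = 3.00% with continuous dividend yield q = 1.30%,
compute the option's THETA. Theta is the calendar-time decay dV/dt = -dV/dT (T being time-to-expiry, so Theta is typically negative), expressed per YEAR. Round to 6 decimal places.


d1 = 0.5030101083; d2 = -0.0113827377
phi(d1) = 0.3515342553; exp(-qT) = 0.9806888952; exp(-rT) = 0.9559974818
Theta = -S*exp(-qT)*phi(d1)*sigma/(2*sqrt(T)) - r*K*exp(-rT)*N(d2) + q*S*exp(-qT)*N(d1)
N(d1) = 0.6925214174; N(d2) = 0.4954590427; sqrt(T) = 1.2247448714
Term 1 = -28.1200 * 0.9806888952 * 0.3515342553 * 0.4200 / (2 * 1.2247448714) = -1.6622176537
Term 2 = -0.0300 * 25.4200 * 0.9559974818 * 0.4954590427 = -0.3612112836
Term 3 = 0.0130 * 28.1200 * 0.9806888952 * 0.6925214174 = 0.2482693662
Theta = -1.6622176537 + (-0.3612112836) + (0.2482693662) = -1.775160

Answer: Theta = -1.775160


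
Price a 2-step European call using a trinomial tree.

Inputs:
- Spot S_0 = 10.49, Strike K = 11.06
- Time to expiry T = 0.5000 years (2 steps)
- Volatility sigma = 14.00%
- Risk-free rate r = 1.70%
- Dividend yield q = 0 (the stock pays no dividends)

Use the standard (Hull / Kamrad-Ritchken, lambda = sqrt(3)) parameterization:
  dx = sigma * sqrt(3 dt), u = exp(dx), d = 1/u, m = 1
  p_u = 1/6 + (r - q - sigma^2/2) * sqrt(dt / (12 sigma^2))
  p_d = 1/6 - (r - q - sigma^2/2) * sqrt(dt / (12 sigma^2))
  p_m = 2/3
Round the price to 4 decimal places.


dt = T/N = 0.250000; dx = sigma*sqrt(3*dt) = 0.121244
u = exp(dx) = 1.128900; d = 1/u = 0.885818
p_u = 0.174090, p_m = 0.666667, p_d = 0.159244
Discount per step: exp(-r*dt) = 0.995759
Stock lattice S(k, j) with j the centered position index:
  k=0: S(0,+0) = 10.4900
  k=1: S(1,-1) = 9.2922; S(1,+0) = 10.4900; S(1,+1) = 11.8422
  k=2: S(2,-2) = 8.2312; S(2,-1) = 9.2922; S(2,+0) = 10.4900; S(2,+1) = 11.8422; S(2,+2) = 13.3686
Terminal payoffs V(N, j) = max(S_T - K, 0):
  V(2,-2) = 0.000000; V(2,-1) = 0.000000; V(2,+0) = 0.000000; V(2,+1) = 0.782159; V(2,+2) = 2.308612
Backward induction: V(k, j) = exp(-r*dt) * [p_u * V(k+1, j+1) + p_m * V(k+1, j) + p_d * V(k+1, j-1)]
  V(1,-1) = exp(-r*dt) * [p_u*0.000000 + p_m*0.000000 + p_d*0.000000] = 0.000000
  V(1,+0) = exp(-r*dt) * [p_u*0.782159 + p_m*0.000000 + p_d*0.000000] = 0.135588
  V(1,+1) = exp(-r*dt) * [p_u*2.308612 + p_m*0.782159 + p_d*0.000000] = 0.919429
  V(0,+0) = exp(-r*dt) * [p_u*0.919429 + p_m*0.135588 + p_d*0.000000] = 0.249393

Answer: Price = V(0,0) = 0.2494


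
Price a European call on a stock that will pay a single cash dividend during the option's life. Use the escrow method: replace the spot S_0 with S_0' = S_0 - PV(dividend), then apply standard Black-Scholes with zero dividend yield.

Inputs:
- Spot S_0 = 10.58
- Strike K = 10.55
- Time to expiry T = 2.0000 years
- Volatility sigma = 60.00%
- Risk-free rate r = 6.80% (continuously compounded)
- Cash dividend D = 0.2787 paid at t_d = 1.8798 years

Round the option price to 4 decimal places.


PV(D) = D * exp(-r * t_d) = 0.2787 * 0.88000613 = 0.24525771
S_0' = S_0 - PV(D) = 10.5800 - 0.24525771 = 10.33474229
d1 = (ln(S_0'/K) + (r + sigma^2/2)*T) / (sigma*sqrt(T)) = 0.56024706
d2 = d1 - sigma*sqrt(T) = -0.28828107
exp(-rT) = 0.87284263
N(d1) = 0.71234454; N(d2) = 0.38656580
C = S_0' * N(d1) - K * exp(-rT) * N(d2) = 10.33474229 * 0.71234454 - 10.5500 * 0.87284263 * 0.38656580 = 3.8022

Answer: Price = 3.8022


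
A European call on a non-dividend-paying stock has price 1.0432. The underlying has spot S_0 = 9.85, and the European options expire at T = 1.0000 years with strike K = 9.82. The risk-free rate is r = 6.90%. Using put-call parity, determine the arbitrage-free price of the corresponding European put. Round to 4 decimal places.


Answer: Put price = 0.3585

Derivation:
Put-call parity: C - P = S_0 * exp(-qT) - K * exp(-rT).
S_0 * exp(-qT) = 9.8500 * 1.00000000 = 9.85000000
K * exp(-rT) = 9.8200 * 0.93332668 = 9.16526800
P = C - S*exp(-qT) + K*exp(-rT)
P = 1.0432 - 9.85000000 + 9.16526800 = 0.3585


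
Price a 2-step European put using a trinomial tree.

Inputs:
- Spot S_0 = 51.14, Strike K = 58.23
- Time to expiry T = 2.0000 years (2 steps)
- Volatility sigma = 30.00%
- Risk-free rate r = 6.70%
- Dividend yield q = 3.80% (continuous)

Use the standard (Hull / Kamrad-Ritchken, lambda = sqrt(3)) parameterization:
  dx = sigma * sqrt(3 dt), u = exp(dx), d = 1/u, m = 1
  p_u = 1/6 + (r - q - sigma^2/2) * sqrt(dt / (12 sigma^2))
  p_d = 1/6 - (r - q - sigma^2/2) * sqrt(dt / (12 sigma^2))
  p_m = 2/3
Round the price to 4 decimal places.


dt = T/N = 1.000000; dx = sigma*sqrt(3*dt) = 0.519615
u = exp(dx) = 1.681381; d = 1/u = 0.594749
p_u = 0.151271, p_m = 0.666667, p_d = 0.182063
Discount per step: exp(-r*dt) = 0.935195
Stock lattice S(k, j) with j the centered position index:
  k=0: S(0,+0) = 51.1400
  k=1: S(1,-1) = 30.4155; S(1,+0) = 51.1400; S(1,+1) = 85.9858
  k=2: S(2,-2) = 18.0896; S(2,-1) = 30.4155; S(2,+0) = 51.1400; S(2,+1) = 85.9858; S(2,+2) = 144.5749
Terminal payoffs V(N, j) = max(K - S_T, 0):
  V(2,-2) = 40.140413; V(2,-1) = 27.814519; V(2,+0) = 7.090000; V(2,+1) = 0.000000; V(2,+2) = 0.000000
Backward induction: V(k, j) = exp(-r*dt) * [p_u * V(k+1, j+1) + p_m * V(k+1, j) + p_d * V(k+1, j-1)]
  V(1,-1) = exp(-r*dt) * [p_u*7.090000 + p_m*27.814519 + p_d*40.140413] = 25.178814
  V(1,+0) = exp(-r*dt) * [p_u*0.000000 + p_m*7.090000 + p_d*27.814519] = 9.156171
  V(1,+1) = exp(-r*dt) * [p_u*0.000000 + p_m*0.000000 + p_d*7.090000] = 1.207173
  V(0,+0) = exp(-r*dt) * [p_u*1.207173 + p_m*9.156171 + p_d*25.178814] = 10.166363

Answer: Price = V(0,0) = 10.1664


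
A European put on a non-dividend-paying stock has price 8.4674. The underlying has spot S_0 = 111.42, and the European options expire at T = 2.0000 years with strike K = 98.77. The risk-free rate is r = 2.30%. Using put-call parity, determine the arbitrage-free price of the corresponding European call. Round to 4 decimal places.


Put-call parity: C - P = S_0 * exp(-qT) - K * exp(-rT).
S_0 * exp(-qT) = 111.4200 * 1.00000000 = 111.42000000
K * exp(-rT) = 98.7700 * 0.95504196 = 94.32949461
C = P + S*exp(-qT) - K*exp(-rT)
C = 8.4674 + 111.42000000 - 94.32949461 = 25.5579

Answer: Call price = 25.5579


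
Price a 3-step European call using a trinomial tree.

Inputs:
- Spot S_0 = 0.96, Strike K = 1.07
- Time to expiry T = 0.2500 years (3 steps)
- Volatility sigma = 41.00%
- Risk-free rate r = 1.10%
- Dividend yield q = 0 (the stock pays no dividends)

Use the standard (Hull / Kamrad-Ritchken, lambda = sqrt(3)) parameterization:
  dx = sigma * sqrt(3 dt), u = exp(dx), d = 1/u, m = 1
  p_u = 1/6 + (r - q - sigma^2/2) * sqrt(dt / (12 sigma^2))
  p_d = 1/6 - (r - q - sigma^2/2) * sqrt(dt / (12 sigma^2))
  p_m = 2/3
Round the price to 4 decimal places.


dt = T/N = 0.083333; dx = sigma*sqrt(3*dt) = 0.205000
u = exp(dx) = 1.227525; d = 1/u = 0.814647
p_u = 0.151819, p_m = 0.666667, p_d = 0.181514
Discount per step: exp(-r*dt) = 0.999084
Stock lattice S(k, j) with j the centered position index:
  k=0: S(0,+0) = 0.9600
  k=1: S(1,-1) = 0.7821; S(1,+0) = 0.9600; S(1,+1) = 1.1784
  k=2: S(2,-2) = 0.6371; S(2,-1) = 0.7821; S(2,+0) = 0.9600; S(2,+1) = 1.1784; S(2,+2) = 1.4465
  k=3: S(3,-3) = 0.5190; S(3,-2) = 0.6371; S(3,-1) = 0.7821; S(3,+0) = 0.9600; S(3,+1) = 1.1784; S(3,+2) = 1.4465; S(3,+3) = 1.7757
Terminal payoffs V(N, j) = max(S_T - K, 0):
  V(3,-3) = 0.000000; V(3,-2) = 0.000000; V(3,-1) = 0.000000; V(3,+0) = 0.000000; V(3,+1) = 0.108424; V(3,+2) = 0.376545; V(3,+3) = 0.705670
Backward induction: V(k, j) = exp(-r*dt) * [p_u * V(k+1, j+1) + p_m * V(k+1, j) + p_d * V(k+1, j-1)]
  V(2,-2) = exp(-r*dt) * [p_u*0.000000 + p_m*0.000000 + p_d*0.000000] = 0.000000
  V(2,-1) = exp(-r*dt) * [p_u*0.000000 + p_m*0.000000 + p_d*0.000000] = 0.000000
  V(2,+0) = exp(-r*dt) * [p_u*0.108424 + p_m*0.000000 + p_d*0.000000] = 0.016446
  V(2,+1) = exp(-r*dt) * [p_u*0.376545 + p_m*0.108424 + p_d*0.000000] = 0.129331
  V(2,+2) = exp(-r*dt) * [p_u*0.705670 + p_m*0.376545 + p_d*0.108424] = 0.377499
  V(1,-1) = exp(-r*dt) * [p_u*0.016446 + p_m*0.000000 + p_d*0.000000] = 0.002494
  V(1,+0) = exp(-r*dt) * [p_u*0.129331 + p_m*0.016446 + p_d*0.000000] = 0.030571
  V(1,+1) = exp(-r*dt) * [p_u*0.377499 + p_m*0.129331 + p_d*0.016446] = 0.146383
  V(0,+0) = exp(-r*dt) * [p_u*0.146383 + p_m*0.030571 + p_d*0.002494] = 0.043018

Answer: Price = V(0,0) = 0.0430


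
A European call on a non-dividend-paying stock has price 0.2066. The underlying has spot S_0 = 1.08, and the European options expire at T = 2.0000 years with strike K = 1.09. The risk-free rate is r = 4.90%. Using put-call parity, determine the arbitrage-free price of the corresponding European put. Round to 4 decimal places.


Answer: Put price = 0.1148

Derivation:
Put-call parity: C - P = S_0 * exp(-qT) - K * exp(-rT).
S_0 * exp(-qT) = 1.0800 * 1.00000000 = 1.08000000
K * exp(-rT) = 1.0900 * 0.90664890 = 0.98824731
P = C - S*exp(-qT) + K*exp(-rT)
P = 0.2066 - 1.08000000 + 0.98824731 = 0.1148


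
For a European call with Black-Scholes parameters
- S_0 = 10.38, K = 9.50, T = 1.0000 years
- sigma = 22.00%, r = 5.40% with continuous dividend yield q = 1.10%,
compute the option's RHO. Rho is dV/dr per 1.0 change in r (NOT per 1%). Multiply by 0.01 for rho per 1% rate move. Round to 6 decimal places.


Answer: Rho = 6.185863

Derivation:
d1 = 0.7081321779; d2 = 0.4881321779
phi(d1) = 0.3104712036; exp(-qT) = 0.9890602788; exp(-rT) = 0.9474321065
N(d2) = 0.6872718899
Rho = K*T*exp(-rT)*N(d2) = 9.5000 * 1.0000 * 0.9474321065 * 0.6872718899 = 6.185863


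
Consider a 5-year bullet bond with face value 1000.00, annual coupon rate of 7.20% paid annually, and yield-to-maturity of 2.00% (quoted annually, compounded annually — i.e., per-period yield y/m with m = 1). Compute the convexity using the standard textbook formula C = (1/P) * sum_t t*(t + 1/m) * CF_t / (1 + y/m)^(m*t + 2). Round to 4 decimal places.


Coupon per period c = face * coupon_rate / m = 72.000000
Periods per year m = 1; per-period yield y/m = 0.020000
Number of cashflows N = 5
Cashflows (t years, CF_t, discount factor 1/(1+y/m)^(m*t), PV):
  t = 1.0000: CF_t = 72.000000, DF = 0.980392, PV = 70.588235
  t = 2.0000: CF_t = 72.000000, DF = 0.961169, PV = 69.204152
  t = 3.0000: CF_t = 72.000000, DF = 0.942322, PV = 67.847208
  t = 4.0000: CF_t = 72.000000, DF = 0.923845, PV = 66.516871
  t = 5.0000: CF_t = 1072.000000, DF = 0.905731, PV = 970.943428
Price P = sum_t PV_t = 1245.099894
Convexity numerator sum_t t*(t + 1/m) * CF_t / (1+y/m)^(m*t + 2):
  t = 1.0000: term = 135.694416
  t = 2.0000: term = 399.101224
  t = 3.0000: term = 782.551420
  t = 4.0000: term = 1278.678790
  t = 5.0000: term = 27997.215344
Convexity = (1/P) * sum = 30593.241194 / 1245.099894 = 24.570913

Answer: Convexity = 24.5709


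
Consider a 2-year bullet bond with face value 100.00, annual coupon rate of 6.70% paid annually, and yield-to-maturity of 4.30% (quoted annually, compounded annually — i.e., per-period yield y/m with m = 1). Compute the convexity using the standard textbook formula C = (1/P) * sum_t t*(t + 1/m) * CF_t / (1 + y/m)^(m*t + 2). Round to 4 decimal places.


Coupon per period c = face * coupon_rate / m = 6.700000
Periods per year m = 1; per-period yield y/m = 0.043000
Number of cashflows N = 2
Cashflows (t years, CF_t, discount factor 1/(1+y/m)^(m*t), PV):
  t = 1.0000: CF_t = 6.700000, DF = 0.958773, PV = 6.423778
  t = 2.0000: CF_t = 106.700000, DF = 0.919245, PV = 98.083466
Price P = sum_t PV_t = 104.507243
Convexity numerator sum_t t*(t + 1/m) * CF_t / (1+y/m)^(m*t + 2):
  t = 1.0000: term = 11.810054
  t = 2.0000: term = 540.976545
Convexity = (1/P) * sum = 552.786599 / 104.507243 = 5.289457

Answer: Convexity = 5.2895


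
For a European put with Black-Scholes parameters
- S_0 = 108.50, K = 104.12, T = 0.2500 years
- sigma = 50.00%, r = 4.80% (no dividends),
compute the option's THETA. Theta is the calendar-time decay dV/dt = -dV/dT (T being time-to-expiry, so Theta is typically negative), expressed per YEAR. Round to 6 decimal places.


d1 = 0.3378243714; d2 = 0.0878243714
phi(d1) = 0.3768149028; exp(-qT) = 1.0000000000; exp(-rT) = 0.9880717129
Theta = -S*exp(-qT)*phi(d1)*sigma/(2*sqrt(T)) + r*K*exp(-rT)*N(-d2) - q*S*exp(-qT)*N(-d1)
N(-d1) = 0.3677477714; N(-d2) = 0.4650081335; sqrt(T) = 0.5000000000
Term 1 = -108.5000 * 1.0000000000 * 0.3768149028 * 0.5000 / (2 * 0.5000000000) = -20.4422084769
Term 2 = 0.0480 * 104.1200 * 0.9880717129 * 0.4650081335 = 2.2962777214
Term 3 = 0 (no dividend yield, q = 0)
Theta = -20.4422084769 + (2.2962777214) + (0.0000000000) = -18.145931

Answer: Theta = -18.145931


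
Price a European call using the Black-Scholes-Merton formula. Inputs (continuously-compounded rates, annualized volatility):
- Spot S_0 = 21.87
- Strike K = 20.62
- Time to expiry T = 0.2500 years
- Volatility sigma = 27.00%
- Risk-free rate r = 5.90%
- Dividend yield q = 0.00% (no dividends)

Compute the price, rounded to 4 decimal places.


Answer: Price = 2.0755

Derivation:
d1 = (ln(S/K) + (r - q + 0.5*sigma^2) * T) / (sigma * sqrt(T)) = 0.61271745
d2 = d1 - sigma * sqrt(T) = 0.47771745
exp(-rT) = 0.98535825; exp(-qT) = 1.00000000
C = S_0 * exp(-qT) * N(d1) - K * exp(-rT) * N(d2)
N(d1) = 0.72996841; N(d2) = 0.68357434
C = 21.8700 * 1.00000000 * 0.72996841 - 20.6200 * 0.98535825 * 0.68357434 = 2.0755


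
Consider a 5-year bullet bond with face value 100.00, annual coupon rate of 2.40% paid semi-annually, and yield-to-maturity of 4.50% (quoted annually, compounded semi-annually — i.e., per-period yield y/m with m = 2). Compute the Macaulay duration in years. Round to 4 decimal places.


Coupon per period c = face * coupon_rate / m = 1.200000
Periods per year m = 2; per-period yield y/m = 0.022500
Number of cashflows N = 10
Cashflows (t years, CF_t, discount factor 1/(1+y/m)^(m*t), PV):
  t = 0.5000: CF_t = 1.200000, DF = 0.977995, PV = 1.173594
  t = 1.0000: CF_t = 1.200000, DF = 0.956474, PV = 1.147769
  t = 1.5000: CF_t = 1.200000, DF = 0.935427, PV = 1.122513
  t = 2.0000: CF_t = 1.200000, DF = 0.914843, PV = 1.097812
  t = 2.5000: CF_t = 1.200000, DF = 0.894712, PV = 1.073655
  t = 3.0000: CF_t = 1.200000, DF = 0.875024, PV = 1.050029
  t = 3.5000: CF_t = 1.200000, DF = 0.855769, PV = 1.026923
  t = 4.0000: CF_t = 1.200000, DF = 0.836938, PV = 1.004326
  t = 4.5000: CF_t = 1.200000, DF = 0.818522, PV = 0.982226
  t = 5.0000: CF_t = 101.200000, DF = 0.800510, PV = 81.011625
Price P = sum_t PV_t = 90.690473
Macaulay numerator sum_t t * PV_t:
  t * PV_t at t = 0.5000: 0.586797
  t * PV_t at t = 1.0000: 1.147769
  t * PV_t at t = 1.5000: 1.683769
  t * PV_t at t = 2.0000: 2.195624
  t * PV_t at t = 2.5000: 2.684137
  t * PV_t at t = 3.0000: 3.150087
  t * PV_t at t = 3.5000: 3.594232
  t * PV_t at t = 4.0000: 4.017304
  t * PV_t at t = 4.5000: 4.420017
  t * PV_t at t = 5.0000: 405.058127
Macaulay duration D = (sum_t t * PV_t) / P = 428.537863 / 90.690473 = 4.725280

Answer: Macaulay duration = 4.7253 years


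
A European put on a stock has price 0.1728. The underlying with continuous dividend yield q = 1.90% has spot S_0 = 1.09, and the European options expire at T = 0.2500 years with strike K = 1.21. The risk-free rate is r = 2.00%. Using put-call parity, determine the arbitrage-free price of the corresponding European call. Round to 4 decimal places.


Answer: Call price = 0.0537

Derivation:
Put-call parity: C - P = S_0 * exp(-qT) - K * exp(-rT).
S_0 * exp(-qT) = 1.0900 * 0.99526126 = 1.08483478
K * exp(-rT) = 1.2100 * 0.99501248 = 1.20396510
C = P + S*exp(-qT) - K*exp(-rT)
C = 0.1728 + 1.08483478 - 1.20396510 = 0.0537


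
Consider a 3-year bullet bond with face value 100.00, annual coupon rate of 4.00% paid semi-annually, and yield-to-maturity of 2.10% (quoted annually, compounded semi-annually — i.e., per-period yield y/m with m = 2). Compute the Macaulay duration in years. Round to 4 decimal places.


Coupon per period c = face * coupon_rate / m = 2.000000
Periods per year m = 2; per-period yield y/m = 0.010500
Number of cashflows N = 6
Cashflows (t years, CF_t, discount factor 1/(1+y/m)^(m*t), PV):
  t = 0.5000: CF_t = 2.000000, DF = 0.989609, PV = 1.979218
  t = 1.0000: CF_t = 2.000000, DF = 0.979326, PV = 1.958652
  t = 1.5000: CF_t = 2.000000, DF = 0.969150, PV = 1.938300
  t = 2.0000: CF_t = 2.000000, DF = 0.959080, PV = 1.918160
  t = 2.5000: CF_t = 2.000000, DF = 0.949114, PV = 1.898228
  t = 3.0000: CF_t = 102.000000, DF = 0.939252, PV = 95.803696
Price P = sum_t PV_t = 105.496255
Macaulay numerator sum_t t * PV_t:
  t * PV_t at t = 0.5000: 0.989609
  t * PV_t at t = 1.0000: 1.958652
  t * PV_t at t = 1.5000: 2.907450
  t * PV_t at t = 2.0000: 3.836319
  t * PV_t at t = 2.5000: 4.745570
  t * PV_t at t = 3.0000: 287.411088
Macaulay duration D = (sum_t t * PV_t) / P = 301.848690 / 105.496255 = 2.861227

Answer: Macaulay duration = 2.8612 years


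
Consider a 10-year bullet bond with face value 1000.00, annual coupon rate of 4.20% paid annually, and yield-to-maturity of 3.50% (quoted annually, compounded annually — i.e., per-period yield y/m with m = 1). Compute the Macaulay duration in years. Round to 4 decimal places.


Answer: Macaulay duration = 8.4211 years

Derivation:
Coupon per period c = face * coupon_rate / m = 42.000000
Periods per year m = 1; per-period yield y/m = 0.035000
Number of cashflows N = 10
Cashflows (t years, CF_t, discount factor 1/(1+y/m)^(m*t), PV):
  t = 1.0000: CF_t = 42.000000, DF = 0.966184, PV = 40.579710
  t = 2.0000: CF_t = 42.000000, DF = 0.933511, PV = 39.207449
  t = 3.0000: CF_t = 42.000000, DF = 0.901943, PV = 37.881594
  t = 4.0000: CF_t = 42.000000, DF = 0.871442, PV = 36.600574
  t = 5.0000: CF_t = 42.000000, DF = 0.841973, PV = 35.362873
  t = 6.0000: CF_t = 42.000000, DF = 0.813501, PV = 34.167027
  t = 7.0000: CF_t = 42.000000, DF = 0.785991, PV = 33.011620
  t = 8.0000: CF_t = 42.000000, DF = 0.759412, PV = 31.895285
  t = 9.0000: CF_t = 42.000000, DF = 0.733731, PV = 30.816701
  t = 10.0000: CF_t = 1042.000000, DF = 0.708919, PV = 738.693404
Price P = sum_t PV_t = 1058.216237
Macaulay numerator sum_t t * PV_t:
  t * PV_t at t = 1.0000: 40.579710
  t * PV_t at t = 2.0000: 78.414899
  t * PV_t at t = 3.0000: 113.644781
  t * PV_t at t = 4.0000: 146.402294
  t * PV_t at t = 5.0000: 176.814365
  t * PV_t at t = 6.0000: 205.002162
  t * PV_t at t = 7.0000: 231.081342
  t * PV_t at t = 8.0000: 255.162283
  t * PV_t at t = 9.0000: 277.350307
  t * PV_t at t = 10.0000: 7386.934039
Macaulay duration D = (sum_t t * PV_t) / P = 8911.386183 / 1058.216237 = 8.421139


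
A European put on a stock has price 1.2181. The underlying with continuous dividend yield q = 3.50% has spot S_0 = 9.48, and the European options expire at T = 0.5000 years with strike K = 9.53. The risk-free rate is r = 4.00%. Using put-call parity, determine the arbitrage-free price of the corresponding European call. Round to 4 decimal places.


Answer: Call price = 1.1923

Derivation:
Put-call parity: C - P = S_0 * exp(-qT) - K * exp(-rT).
S_0 * exp(-qT) = 9.4800 * 0.98265224 = 9.31554319
K * exp(-rT) = 9.5300 * 0.98019867 = 9.34129336
C = P + S*exp(-qT) - K*exp(-rT)
C = 1.2181 + 9.31554319 - 9.34129336 = 1.1923


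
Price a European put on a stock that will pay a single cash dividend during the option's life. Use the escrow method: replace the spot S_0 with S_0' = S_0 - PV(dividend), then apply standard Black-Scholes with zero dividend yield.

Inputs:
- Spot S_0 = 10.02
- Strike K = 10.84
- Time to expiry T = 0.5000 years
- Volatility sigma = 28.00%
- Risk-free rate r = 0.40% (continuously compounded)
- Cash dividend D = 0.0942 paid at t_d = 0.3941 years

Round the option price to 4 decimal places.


PV(D) = D * exp(-r * t_d) = 0.0942 * 0.99842484 = 0.09405162
S_0' = S_0 - PV(D) = 10.0200 - 0.09405162 = 9.92594838
d1 = (ln(S_0'/K) + (r + sigma^2/2)*T) / (sigma*sqrt(T)) = -0.33582834
d2 = d1 - sigma*sqrt(T) = -0.53381824
exp(-rT) = 0.99800200
N(-d1) = 0.63149984; N(-d2) = 0.70326635
P = K * exp(-rT) * N(-d2) - S_0' * N(-d1) = 10.8400 * 0.99800200 * 0.70326635 - 9.92594838 * 0.63149984 = 1.3399

Answer: Price = 1.3399


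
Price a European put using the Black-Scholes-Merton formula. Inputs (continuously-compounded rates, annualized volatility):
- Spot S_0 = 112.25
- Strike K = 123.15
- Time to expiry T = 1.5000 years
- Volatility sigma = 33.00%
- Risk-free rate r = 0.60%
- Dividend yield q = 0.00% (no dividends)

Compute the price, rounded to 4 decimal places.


Answer: Price = 24.0543

Derivation:
d1 = (ln(S/K) + (r - q + 0.5*sigma^2) * T) / (sigma * sqrt(T)) = -0.00494747
d2 = d1 - sigma * sqrt(T) = -0.40911328
exp(-rT) = 0.99104038; exp(-qT) = 1.00000000
P = K * exp(-rT) * N(-d2) - S_0 * exp(-qT) * N(-d1)
N(-d1) = 0.50197375; N(-d2) = 0.65877173
P = 123.1500 * 0.99104038 * 0.65877173 - 112.2500 * 1.00000000 * 0.50197375 = 24.0543


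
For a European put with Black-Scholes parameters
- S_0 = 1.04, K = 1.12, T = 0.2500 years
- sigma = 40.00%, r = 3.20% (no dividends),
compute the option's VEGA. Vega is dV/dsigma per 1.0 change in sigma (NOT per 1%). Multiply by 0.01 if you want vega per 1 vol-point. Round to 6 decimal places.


d1 = -0.2305398608; d2 = -0.4305398608
phi(d1) = 0.3884802889; exp(-qT) = 1.0000000000; exp(-rT) = 0.9920319148
Vega = S * exp(-qT) * phi(d1) * sqrt(T) = 1.0400 * 1.0000000000 * 0.3884802889 * 0.5000000000 = 0.202010

Answer: Vega = 0.202010


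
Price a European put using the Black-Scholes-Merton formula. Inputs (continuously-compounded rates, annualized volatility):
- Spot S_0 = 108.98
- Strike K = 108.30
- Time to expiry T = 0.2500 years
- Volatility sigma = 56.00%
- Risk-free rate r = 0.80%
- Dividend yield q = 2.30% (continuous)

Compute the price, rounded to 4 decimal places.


Answer: Price = 11.9139

Derivation:
d1 = (ln(S/K) + (r - q + 0.5*sigma^2) * T) / (sigma * sqrt(T)) = 0.14896152
d2 = d1 - sigma * sqrt(T) = -0.13103848
exp(-rT) = 0.99800200; exp(-qT) = 0.99426650
P = K * exp(-rT) * N(-d2) - S_0 * exp(-qT) * N(-d1)
N(-d1) = 0.44079200; N(-d2) = 0.55212757
P = 108.3000 * 0.99800200 * 0.55212757 - 108.9800 * 0.99426650 * 0.44079200 = 11.9139


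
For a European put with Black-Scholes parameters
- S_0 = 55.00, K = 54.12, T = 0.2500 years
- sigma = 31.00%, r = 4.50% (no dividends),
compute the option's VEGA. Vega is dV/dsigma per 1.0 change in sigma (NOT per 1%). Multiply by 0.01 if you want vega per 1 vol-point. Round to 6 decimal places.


d1 = 0.2541411737; d2 = 0.0991411737
phi(d1) = 0.3862646969; exp(-qT) = 1.0000000000; exp(-rT) = 0.9888130446
Vega = S * exp(-qT) * phi(d1) * sqrt(T) = 55.0000 * 1.0000000000 * 0.3862646969 * 0.5000000000 = 10.622279

Answer: Vega = 10.622279


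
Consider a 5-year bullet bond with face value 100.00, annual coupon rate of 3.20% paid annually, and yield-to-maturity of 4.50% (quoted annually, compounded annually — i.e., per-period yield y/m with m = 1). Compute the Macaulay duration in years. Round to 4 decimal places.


Coupon per period c = face * coupon_rate / m = 3.200000
Periods per year m = 1; per-period yield y/m = 0.045000
Number of cashflows N = 5
Cashflows (t years, CF_t, discount factor 1/(1+y/m)^(m*t), PV):
  t = 1.0000: CF_t = 3.200000, DF = 0.956938, PV = 3.062201
  t = 2.0000: CF_t = 3.200000, DF = 0.915730, PV = 2.930336
  t = 3.0000: CF_t = 3.200000, DF = 0.876297, PV = 2.804149
  t = 4.0000: CF_t = 3.200000, DF = 0.838561, PV = 2.683396
  t = 5.0000: CF_t = 103.200000, DF = 0.802451, PV = 82.812948
Price P = sum_t PV_t = 94.293030
Macaulay numerator sum_t t * PV_t:
  t * PV_t at t = 1.0000: 3.062201
  t * PV_t at t = 2.0000: 5.860672
  t * PV_t at t = 3.0000: 8.412447
  t * PV_t at t = 4.0000: 10.733585
  t * PV_t at t = 5.0000: 414.064740
Macaulay duration D = (sum_t t * PV_t) / P = 442.133645 / 94.293030 = 4.688932

Answer: Macaulay duration = 4.6889 years


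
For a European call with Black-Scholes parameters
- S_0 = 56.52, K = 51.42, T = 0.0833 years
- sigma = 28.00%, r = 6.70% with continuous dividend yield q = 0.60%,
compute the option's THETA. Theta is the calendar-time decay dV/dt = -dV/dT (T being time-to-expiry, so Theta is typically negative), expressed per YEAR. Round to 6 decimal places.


Answer: Theta = -7.581182

Derivation:
d1 = 1.2734854689; d2 = 1.1926725986
phi(d1) = 0.1773161196; exp(-qT) = 0.9995003249; exp(-rT) = 0.9944344454
Theta = -S*exp(-qT)*phi(d1)*sigma/(2*sqrt(T)) - r*K*exp(-rT)*N(d2) + q*S*exp(-qT)*N(d1)
N(d1) = 0.8985770871; N(d2) = 0.8835011895; sqrt(T) = 0.2886173938
Term 1 = -56.5200 * 0.9995003249 * 0.1773161196 * 0.2800 / (2 * 0.2886173938) = -4.8589099051
Term 2 = -0.0670 * 51.4200 * 0.9944344454 * 0.8835011895 = -3.0268449348
Term 3 = 0.0060 * 56.5200 * 0.9995003249 * 0.8985770871 = 0.3045731981
Theta = -4.8589099051 + (-3.0268449348) + (0.3045731981) = -7.581182


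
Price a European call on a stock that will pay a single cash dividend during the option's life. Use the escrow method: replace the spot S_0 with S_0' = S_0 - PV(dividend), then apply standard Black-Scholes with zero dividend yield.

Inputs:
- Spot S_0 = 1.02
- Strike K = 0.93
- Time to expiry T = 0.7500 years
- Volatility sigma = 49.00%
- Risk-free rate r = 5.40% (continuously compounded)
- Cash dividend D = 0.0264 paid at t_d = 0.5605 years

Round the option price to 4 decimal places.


PV(D) = D * exp(-r * t_d) = 0.0264 * 0.97018646 = 0.02561292
S_0' = S_0 - PV(D) = 1.0200 - 0.02561292 = 0.99438708
d1 = (ln(S_0'/K) + (r + sigma^2/2)*T) / (sigma*sqrt(T)) = 0.46536661
d2 = d1 - sigma*sqrt(T) = 0.04101416
exp(-rT) = 0.96030916
N(d1) = 0.67916553; N(d2) = 0.51635770
C = S_0' * N(d1) - K * exp(-rT) * N(d2) = 0.99438708 * 0.67916553 - 0.9300 * 0.96030916 * 0.51635770 = 0.2142

Answer: Price = 0.2142


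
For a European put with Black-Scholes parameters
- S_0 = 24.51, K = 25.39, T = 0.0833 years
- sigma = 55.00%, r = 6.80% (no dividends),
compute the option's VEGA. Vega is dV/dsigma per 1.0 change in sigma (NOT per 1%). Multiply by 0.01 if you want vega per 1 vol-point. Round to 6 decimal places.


d1 = -0.1071608896; d2 = -0.2659004562
phi(d1) = 0.3966582258; exp(-qT) = 1.0000000000; exp(-rT) = 0.9943516125
Vega = S * exp(-qT) * phi(d1) * sqrt(T) = 24.5100 * 1.0000000000 * 0.3966582258 * 0.2886173938 = 2.805965

Answer: Vega = 2.805965


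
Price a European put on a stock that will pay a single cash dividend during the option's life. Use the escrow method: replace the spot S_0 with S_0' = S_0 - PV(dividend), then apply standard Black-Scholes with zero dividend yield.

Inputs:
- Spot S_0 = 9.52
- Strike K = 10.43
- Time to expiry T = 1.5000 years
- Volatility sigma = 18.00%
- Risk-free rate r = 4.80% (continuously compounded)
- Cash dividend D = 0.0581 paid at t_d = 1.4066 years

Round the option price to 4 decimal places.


Answer: Price = 0.9666

Derivation:
PV(D) = D * exp(-r * t_d) = 0.0581 * 0.93471202 = 0.05430677
S_0' = S_0 - PV(D) = 9.5200 - 0.05430677 = 9.46569323
d1 = (ln(S_0'/K) + (r + sigma^2/2)*T) / (sigma*sqrt(T)) = -0.00323081
d2 = d1 - sigma*sqrt(T) = -0.22368489
exp(-rT) = 0.93053090
N(-d1) = 0.50128890; N(-d2) = 0.58849875
P = K * exp(-rT) * N(-d2) - S_0' * N(-d1) = 10.4300 * 0.93053090 * 0.58849875 - 9.46569323 * 0.50128890 = 0.9666
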